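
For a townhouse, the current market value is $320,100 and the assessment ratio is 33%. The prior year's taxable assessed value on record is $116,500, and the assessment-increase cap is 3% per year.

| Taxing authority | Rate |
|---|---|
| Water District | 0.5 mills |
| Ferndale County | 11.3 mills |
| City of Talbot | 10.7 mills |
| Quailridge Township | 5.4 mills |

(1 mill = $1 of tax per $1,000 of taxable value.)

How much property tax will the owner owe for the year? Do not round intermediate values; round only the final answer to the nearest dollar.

Uncapped assessed value = $320,100 × 0.33 = $105,633
Cap limit = $116,500 × 1.03 = $119,995
Taxable assessed value = min($105,633, $119,995) = $105,633 (cap does not bind)
Water District: $105,633 × 0.0005 = $52.8165
Ferndale County: $105,633 × 0.0113 = $1,193.6529
City of Talbot: $105,633 × 0.0107 = $1,130.2731
Quailridge Township: $105,633 × 0.0054 = $570.4182
Total = $2,947.1607

$2,947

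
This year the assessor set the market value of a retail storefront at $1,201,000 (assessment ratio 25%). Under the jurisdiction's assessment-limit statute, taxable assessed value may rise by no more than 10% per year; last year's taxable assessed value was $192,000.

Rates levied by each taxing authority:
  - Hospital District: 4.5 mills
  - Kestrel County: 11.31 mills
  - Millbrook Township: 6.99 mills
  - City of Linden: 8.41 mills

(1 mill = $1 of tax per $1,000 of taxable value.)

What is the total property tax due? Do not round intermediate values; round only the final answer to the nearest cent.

$6,591.55

Uncapped assessed value = $1,201,000 × 0.25 = $300,250
Cap limit = $192,000 × 1.1 = $211,200
Taxable assessed value = min($300,250, $211,200) = $211,200 (cap binds)
Hospital District: $211,200 × 0.0045 = $950.4
Kestrel County: $211,200 × 0.01131 = $2,388.672
Millbrook Township: $211,200 × 0.00699 = $1,476.288
City of Linden: $211,200 × 0.00841 = $1,776.192
Total = $6,591.552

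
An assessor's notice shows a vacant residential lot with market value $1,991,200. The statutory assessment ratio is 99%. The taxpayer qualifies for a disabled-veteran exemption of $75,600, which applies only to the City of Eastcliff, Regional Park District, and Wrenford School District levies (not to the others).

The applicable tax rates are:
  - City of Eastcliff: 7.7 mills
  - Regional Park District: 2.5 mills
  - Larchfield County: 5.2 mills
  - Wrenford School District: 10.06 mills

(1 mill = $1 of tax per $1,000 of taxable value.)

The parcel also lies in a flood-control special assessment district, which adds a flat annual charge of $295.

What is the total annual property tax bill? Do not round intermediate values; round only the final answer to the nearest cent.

$48,952.34

Assessed value = $1,991,200 × 0.99 = $1,971,288
City of Eastcliff: ($1,971,288 − $75,600) × 0.0077 = $1,895,688 × 0.0077 = $14,596.7976
Regional Park District: ($1,971,288 − $75,600) × 0.0025 = $1,895,688 × 0.0025 = $4,739.22
Larchfield County: $1,971,288 × 0.0052 = $10,250.6976
Wrenford School District: ($1,971,288 − $75,600) × 0.01006 = $1,895,688 × 0.01006 = $19,070.62128
Levies subtotal = $48,657.33648
Total = $48,657.33648 + $295 = $48,952.33648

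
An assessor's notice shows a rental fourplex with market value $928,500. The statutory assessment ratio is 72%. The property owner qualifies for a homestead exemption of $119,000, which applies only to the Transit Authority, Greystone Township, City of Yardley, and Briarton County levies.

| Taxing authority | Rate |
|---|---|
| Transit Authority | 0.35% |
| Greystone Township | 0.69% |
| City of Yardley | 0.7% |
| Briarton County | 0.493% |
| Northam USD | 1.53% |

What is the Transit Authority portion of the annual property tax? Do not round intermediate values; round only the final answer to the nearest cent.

$1,923.32

Assessed value = $928,500 × 0.72 = $668,520
Transit Authority taxable value = $668,520 − $119,000 = $549,520
Transit Authority levy = $549,520 × 0.0035 = $1,923.32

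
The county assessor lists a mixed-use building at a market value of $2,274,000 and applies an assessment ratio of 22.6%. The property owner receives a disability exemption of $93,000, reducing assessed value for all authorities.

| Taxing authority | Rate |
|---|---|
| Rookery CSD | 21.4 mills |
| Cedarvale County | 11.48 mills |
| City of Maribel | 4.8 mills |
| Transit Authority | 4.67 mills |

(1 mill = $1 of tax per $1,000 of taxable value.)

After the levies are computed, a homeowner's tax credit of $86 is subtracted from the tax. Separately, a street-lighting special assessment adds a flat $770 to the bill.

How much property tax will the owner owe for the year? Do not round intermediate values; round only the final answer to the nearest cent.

$18,510.13

Assessed value = $2,274,000 × 0.226 = $513,924
Taxable value = $513,924 − $93,000 = $420,924
Rookery CSD: $420,924 × 0.0214 = $9,007.7736
Cedarvale County: $420,924 × 0.01148 = $4,832.20752
City of Maribel: $420,924 × 0.0048 = $2,020.4352
Transit Authority: $420,924 × 0.00467 = $1,965.71508
Levies subtotal = $17,826.1314
After credit = $17,826.1314 − $86 = $17,740.1314
Total = $17,740.1314 + $770 = $18,510.1314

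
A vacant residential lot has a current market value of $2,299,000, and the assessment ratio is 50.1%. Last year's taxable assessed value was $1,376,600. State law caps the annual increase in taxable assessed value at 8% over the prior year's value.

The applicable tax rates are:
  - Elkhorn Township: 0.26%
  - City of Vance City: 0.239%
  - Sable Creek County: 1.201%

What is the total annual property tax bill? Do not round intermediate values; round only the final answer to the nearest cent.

$19,580.58

Uncapped assessed value = $2,299,000 × 0.501 = $1,151,799
Cap limit = $1,376,600 × 1.08 = $1,486,728
Taxable assessed value = min($1,151,799, $1,486,728) = $1,151,799 (cap does not bind)
Elkhorn Township: $1,151,799 × 0.0026 = $2,994.6774
City of Vance City: $1,151,799 × 0.00239 = $2,752.79961
Sable Creek County: $1,151,799 × 0.01201 = $13,833.10599
Total = $19,580.583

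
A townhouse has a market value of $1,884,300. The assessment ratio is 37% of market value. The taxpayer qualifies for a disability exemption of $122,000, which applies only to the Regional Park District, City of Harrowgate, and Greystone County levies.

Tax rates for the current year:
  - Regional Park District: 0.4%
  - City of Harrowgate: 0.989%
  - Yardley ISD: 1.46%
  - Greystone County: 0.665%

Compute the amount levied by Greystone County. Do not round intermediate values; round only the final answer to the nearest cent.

$3,825.02

Assessed value = $1,884,300 × 0.37 = $697,191
Greystone County taxable value = $697,191 − $122,000 = $575,191
Greystone County levy = $575,191 × 0.00665 = $3,825.02015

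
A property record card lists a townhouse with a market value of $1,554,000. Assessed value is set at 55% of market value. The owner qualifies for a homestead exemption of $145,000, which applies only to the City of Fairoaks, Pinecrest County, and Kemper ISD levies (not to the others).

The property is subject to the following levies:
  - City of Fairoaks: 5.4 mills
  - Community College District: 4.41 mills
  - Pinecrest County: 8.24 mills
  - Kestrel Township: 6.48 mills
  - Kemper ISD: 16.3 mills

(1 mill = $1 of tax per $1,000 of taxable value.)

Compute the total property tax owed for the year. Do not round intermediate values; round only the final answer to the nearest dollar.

$30,556

Assessed value = $1,554,000 × 0.55 = $854,700
City of Fairoaks: ($854,700 − $145,000) × 0.0054 = $709,700 × 0.0054 = $3,832.38
Community College District: $854,700 × 0.00441 = $3,769.227
Pinecrest County: ($854,700 − $145,000) × 0.00824 = $709,700 × 0.00824 = $5,847.928
Kestrel Township: $854,700 × 0.00648 = $5,538.456
Kemper ISD: ($854,700 − $145,000) × 0.0163 = $709,700 × 0.0163 = $11,568.11
Total = $30,556.101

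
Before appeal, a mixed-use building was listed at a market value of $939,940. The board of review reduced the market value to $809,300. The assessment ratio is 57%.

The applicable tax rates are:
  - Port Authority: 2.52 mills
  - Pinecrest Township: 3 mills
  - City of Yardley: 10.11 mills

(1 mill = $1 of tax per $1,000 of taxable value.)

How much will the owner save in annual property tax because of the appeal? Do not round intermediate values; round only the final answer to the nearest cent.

Old assessed value = $939,940 × 0.57 = $535,765.8
New assessed value = $809,300 × 0.57 = $461,301
Combined rate = 0.00252 + 0.003 + 0.01011 = 0.01563
Old tax = $535,765.8 × 0.01563 = $8,374.019454
New tax = $461,301 × 0.01563 = $7,210.13463
Reduction = $8,374.019454 − $7,210.13463 = $1,163.884824

$1,163.88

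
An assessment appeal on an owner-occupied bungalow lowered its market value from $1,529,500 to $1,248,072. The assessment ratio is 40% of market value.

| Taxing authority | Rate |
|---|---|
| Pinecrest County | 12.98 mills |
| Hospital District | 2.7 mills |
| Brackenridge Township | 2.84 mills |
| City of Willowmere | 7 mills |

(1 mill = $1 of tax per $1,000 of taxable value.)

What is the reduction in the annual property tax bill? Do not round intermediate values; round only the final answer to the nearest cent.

$2,872.82

Old assessed value = $1,529,500 × 0.4 = $611,800
New assessed value = $1,248,072 × 0.4 = $499,228.8
Combined rate = 0.01298 + 0.0027 + 0.00284 + 0.007 = 0.02552
Old tax = $611,800 × 0.02552 = $15,613.136
New tax = $499,228.8 × 0.02552 = $12,740.318976
Reduction = $15,613.136 − $12,740.318976 = $2,872.817024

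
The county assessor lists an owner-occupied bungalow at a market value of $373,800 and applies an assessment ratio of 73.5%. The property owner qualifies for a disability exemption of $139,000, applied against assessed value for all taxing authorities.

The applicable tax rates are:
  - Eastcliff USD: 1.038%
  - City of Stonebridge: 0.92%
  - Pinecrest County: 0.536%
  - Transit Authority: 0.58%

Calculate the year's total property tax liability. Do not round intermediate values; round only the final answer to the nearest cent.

Assessed value = $373,800 × 0.735 = $274,743
Taxable value = $274,743 − $139,000 = $135,743
Eastcliff USD: $135,743 × 0.01038 = $1,409.01234
City of Stonebridge: $135,743 × 0.0092 = $1,248.8356
Pinecrest County: $135,743 × 0.00536 = $727.58248
Transit Authority: $135,743 × 0.0058 = $787.3094
Total = $1,409.01234 + $1,248.8356 + $727.58248 + $787.3094 = $4,172.73982

$4,172.74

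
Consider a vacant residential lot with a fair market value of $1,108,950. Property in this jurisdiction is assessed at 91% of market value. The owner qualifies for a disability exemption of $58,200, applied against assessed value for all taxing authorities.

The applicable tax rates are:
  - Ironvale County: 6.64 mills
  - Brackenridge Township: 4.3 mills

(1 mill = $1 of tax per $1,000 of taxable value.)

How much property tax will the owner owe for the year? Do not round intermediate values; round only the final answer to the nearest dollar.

Assessed value = $1,108,950 × 0.91 = $1,009,144.5
Taxable value = $1,009,144.5 − $58,200 = $950,944.5
Ironvale County: $950,944.5 × 0.00664 = $6,314.27148
Brackenridge Township: $950,944.5 × 0.0043 = $4,089.06135
Total = $6,314.27148 + $4,089.06135 = $10,403.33283

$10,403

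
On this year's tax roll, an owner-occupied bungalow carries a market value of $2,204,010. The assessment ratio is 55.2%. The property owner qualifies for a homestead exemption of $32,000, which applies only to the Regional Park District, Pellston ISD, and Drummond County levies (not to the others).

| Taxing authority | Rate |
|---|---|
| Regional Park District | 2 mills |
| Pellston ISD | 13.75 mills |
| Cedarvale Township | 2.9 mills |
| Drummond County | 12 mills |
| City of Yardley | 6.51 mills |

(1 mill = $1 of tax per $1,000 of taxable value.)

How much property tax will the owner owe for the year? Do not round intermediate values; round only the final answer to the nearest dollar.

$44,321

Assessed value = $2,204,010 × 0.552 = $1,216,613.52
Regional Park District: ($1,216,613.52 − $32,000) × 0.002 = $1,184,613.52 × 0.002 = $2,369.22704
Pellston ISD: ($1,216,613.52 − $32,000) × 0.01375 = $1,184,613.52 × 0.01375 = $16,288.4359
Cedarvale Township: $1,216,613.52 × 0.0029 = $3,528.179208
Drummond County: ($1,216,613.52 − $32,000) × 0.012 = $1,184,613.52 × 0.012 = $14,215.36224
City of Yardley: $1,216,613.52 × 0.00651 = $7,920.1540152
Total = $44,321.3584032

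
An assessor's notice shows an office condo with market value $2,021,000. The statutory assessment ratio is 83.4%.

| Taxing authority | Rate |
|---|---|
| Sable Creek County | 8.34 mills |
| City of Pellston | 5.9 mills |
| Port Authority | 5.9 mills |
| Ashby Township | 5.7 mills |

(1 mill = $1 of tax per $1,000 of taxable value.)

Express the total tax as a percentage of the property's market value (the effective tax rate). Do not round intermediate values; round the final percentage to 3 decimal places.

2.155%

Assessed value = $2,021,000 × 0.834 = $1,685,514
Sable Creek County: $1,685,514 × 0.00834 = $14,057.18676
City of Pellston: $1,685,514 × 0.0059 = $9,944.5326
Port Authority: $1,685,514 × 0.0059 = $9,944.5326
Ashby Township: $1,685,514 × 0.0057 = $9,607.4298
Total tax = $43,553.68176
Effective rate = $43,553.68176 ÷ $2,021,000 = 2.155% of market value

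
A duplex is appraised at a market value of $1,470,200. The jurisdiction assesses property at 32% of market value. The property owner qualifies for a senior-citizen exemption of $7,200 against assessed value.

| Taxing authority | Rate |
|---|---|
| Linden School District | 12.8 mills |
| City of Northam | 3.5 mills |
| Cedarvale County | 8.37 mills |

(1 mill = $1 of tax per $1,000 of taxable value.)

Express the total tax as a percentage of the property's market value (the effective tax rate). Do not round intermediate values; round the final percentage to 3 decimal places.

0.777%

Assessed value = $1,470,200 × 0.32 = $470,464
Taxable value = $470,464 − $7,200 = $463,264
Linden School District: $463,264 × 0.0128 = $5,929.7792
City of Northam: $463,264 × 0.0035 = $1,621.424
Cedarvale County: $463,264 × 0.00837 = $3,877.51968
Total tax = $11,428.72288
Effective rate = $11,428.72288 ÷ $1,470,200 = 0.777% of market value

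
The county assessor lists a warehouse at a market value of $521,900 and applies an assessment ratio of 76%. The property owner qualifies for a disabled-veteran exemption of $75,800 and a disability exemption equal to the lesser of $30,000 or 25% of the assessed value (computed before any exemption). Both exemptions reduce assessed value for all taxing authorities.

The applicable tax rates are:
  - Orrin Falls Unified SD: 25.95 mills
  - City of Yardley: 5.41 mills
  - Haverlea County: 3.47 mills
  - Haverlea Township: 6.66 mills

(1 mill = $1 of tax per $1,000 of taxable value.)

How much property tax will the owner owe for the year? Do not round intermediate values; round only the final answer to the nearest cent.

$12,067.12

Assessed value = $521,900 × 0.76 = $396,644
Disability exemption = min($30,000, 25% × $396,644) = min($30,000, $99,161) = $30,000 (dollar cap binds)
Taxable value = $396,644 − $75,800 − $30,000 = $290,844
Orrin Falls Unified SD: $290,844 × 0.02595 = $7,547.4018
City of Yardley: $290,844 × 0.00541 = $1,573.46604
Haverlea County: $290,844 × 0.00347 = $1,009.22868
Haverlea Township: $290,844 × 0.00666 = $1,937.02104
Total = $12,067.11756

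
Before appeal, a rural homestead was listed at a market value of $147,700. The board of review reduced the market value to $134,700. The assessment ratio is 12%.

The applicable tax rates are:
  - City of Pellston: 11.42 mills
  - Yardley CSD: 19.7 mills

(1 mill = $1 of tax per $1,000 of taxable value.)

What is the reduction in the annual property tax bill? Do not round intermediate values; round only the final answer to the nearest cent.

$48.55

Old assessed value = $147,700 × 0.12 = $17,724
New assessed value = $134,700 × 0.12 = $16,164
Combined rate = 0.01142 + 0.0197 = 0.03112
Old tax = $17,724 × 0.03112 = $551.57088
New tax = $16,164 × 0.03112 = $503.02368
Reduction = $551.57088 − $503.02368 = $48.5472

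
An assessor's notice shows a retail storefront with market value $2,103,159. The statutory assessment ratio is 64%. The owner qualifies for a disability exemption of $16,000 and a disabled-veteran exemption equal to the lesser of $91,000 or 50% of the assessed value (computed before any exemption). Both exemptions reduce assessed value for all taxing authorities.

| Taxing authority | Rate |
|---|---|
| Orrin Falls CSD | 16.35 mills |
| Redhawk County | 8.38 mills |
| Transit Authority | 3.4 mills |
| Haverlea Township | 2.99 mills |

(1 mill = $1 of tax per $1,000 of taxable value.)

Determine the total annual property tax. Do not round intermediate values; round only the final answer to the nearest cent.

$38,558.36

Assessed value = $2,103,159 × 0.64 = $1,346,021.76
Disabled-veteran exemption = min($91,000, 50% × $1,346,021.76) = min($91,000, $673,010.88) = $91,000 (dollar cap binds)
Taxable value = $1,346,021.76 − $16,000 − $91,000 = $1,239,021.76
Orrin Falls CSD: $1,239,021.76 × 0.01635 = $20,258.005776
Redhawk County: $1,239,021.76 × 0.00838 = $10,383.0023488
Transit Authority: $1,239,021.76 × 0.0034 = $4,212.673984
Haverlea Township: $1,239,021.76 × 0.00299 = $3,704.6750624
Total = $38,558.3571712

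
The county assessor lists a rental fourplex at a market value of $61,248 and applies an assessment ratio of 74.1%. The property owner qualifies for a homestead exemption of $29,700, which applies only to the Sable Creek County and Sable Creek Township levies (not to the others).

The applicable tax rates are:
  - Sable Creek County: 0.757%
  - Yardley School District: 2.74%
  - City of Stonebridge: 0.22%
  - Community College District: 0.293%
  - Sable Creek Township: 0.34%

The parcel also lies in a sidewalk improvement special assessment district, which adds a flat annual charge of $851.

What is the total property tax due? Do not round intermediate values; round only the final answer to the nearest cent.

Assessed value = $61,248 × 0.741 = $45,384.768
Sable Creek County: ($45,384.768 − $29,700) × 0.00757 = $15,684.768 × 0.00757 = $118.73369376
Yardley School District: $45,384.768 × 0.0274 = $1,243.5426432
City of Stonebridge: $45,384.768 × 0.0022 = $99.8464896
Community College District: $45,384.768 × 0.00293 = $132.97737024
Sable Creek Township: ($45,384.768 − $29,700) × 0.0034 = $15,684.768 × 0.0034 = $53.3282112
Levies subtotal = $1,648.428408
Total = $1,648.428408 + $851 = $2,499.428408

$2,499.43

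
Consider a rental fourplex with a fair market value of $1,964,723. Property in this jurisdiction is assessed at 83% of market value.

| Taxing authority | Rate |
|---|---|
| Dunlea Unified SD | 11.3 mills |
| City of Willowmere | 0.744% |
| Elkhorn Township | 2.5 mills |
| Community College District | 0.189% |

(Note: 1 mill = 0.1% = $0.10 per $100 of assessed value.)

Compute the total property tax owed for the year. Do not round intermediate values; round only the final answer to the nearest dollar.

Assessed value = $1,964,723 × 0.83 = $1,630,720.09
Dunlea Unified SD: $1,630,720.09 × 0.0113 = $18,427.137017
City of Willowmere: $1,630,720.09 × 0.00744 = $12,132.5574696
Elkhorn Township: $1,630,720.09 × 0.0025 = $4,076.800225
Community College District: $1,630,720.09 × 0.00189 = $3,082.0609701
Total = $37,718.5556817

$37,719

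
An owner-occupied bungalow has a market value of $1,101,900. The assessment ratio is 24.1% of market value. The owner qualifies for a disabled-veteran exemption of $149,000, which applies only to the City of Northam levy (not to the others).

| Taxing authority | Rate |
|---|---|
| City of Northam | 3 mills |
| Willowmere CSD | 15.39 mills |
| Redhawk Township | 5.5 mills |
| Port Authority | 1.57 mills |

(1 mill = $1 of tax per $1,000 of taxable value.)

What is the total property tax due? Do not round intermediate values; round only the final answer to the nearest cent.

$6,314.10

Assessed value = $1,101,900 × 0.241 = $265,557.9
City of Northam: ($265,557.9 − $149,000) × 0.003 = $116,557.9 × 0.003 = $349.6737
Willowmere CSD: $265,557.9 × 0.01539 = $4,086.936081
Redhawk Township: $265,557.9 × 0.0055 = $1,460.56845
Port Authority: $265,557.9 × 0.00157 = $416.925903
Total = $6,314.104134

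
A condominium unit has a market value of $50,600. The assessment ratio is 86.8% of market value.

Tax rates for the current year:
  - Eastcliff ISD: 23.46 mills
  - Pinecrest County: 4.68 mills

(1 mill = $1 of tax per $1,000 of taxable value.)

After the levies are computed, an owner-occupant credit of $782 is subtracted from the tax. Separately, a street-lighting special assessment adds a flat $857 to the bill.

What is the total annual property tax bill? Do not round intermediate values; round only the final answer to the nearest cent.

$1,310.93

Assessed value = $50,600 × 0.868 = $43,920.8
Eastcliff ISD: $43,920.8 × 0.02346 = $1,030.381968
Pinecrest County: $43,920.8 × 0.00468 = $205.549344
Levies subtotal = $1,235.931312
After credit = $1,235.931312 − $782 = $453.931312
Total = $453.931312 + $857 = $1,310.931312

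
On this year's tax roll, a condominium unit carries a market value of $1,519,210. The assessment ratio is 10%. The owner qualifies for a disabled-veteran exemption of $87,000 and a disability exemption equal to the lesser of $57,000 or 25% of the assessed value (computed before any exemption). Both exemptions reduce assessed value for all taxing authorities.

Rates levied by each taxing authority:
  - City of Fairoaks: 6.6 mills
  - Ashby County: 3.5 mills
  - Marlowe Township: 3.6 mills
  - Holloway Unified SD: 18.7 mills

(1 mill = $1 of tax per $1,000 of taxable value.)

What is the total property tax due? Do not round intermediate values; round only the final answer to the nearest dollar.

Assessed value = $1,519,210 × 0.1 = $151,921
Disability exemption = min($57,000, 25% × $151,921) = min($57,000, $37,980.25) = $37,980.25 (percentage binds)
Taxable value = $151,921 − $87,000 − $37,980.25 = $26,940.75
City of Fairoaks: $26,940.75 × 0.0066 = $177.80895
Ashby County: $26,940.75 × 0.0035 = $94.292625
Marlowe Township: $26,940.75 × 0.0036 = $96.9867
Holloway Unified SD: $26,940.75 × 0.0187 = $503.792025
Total = $872.8803

$873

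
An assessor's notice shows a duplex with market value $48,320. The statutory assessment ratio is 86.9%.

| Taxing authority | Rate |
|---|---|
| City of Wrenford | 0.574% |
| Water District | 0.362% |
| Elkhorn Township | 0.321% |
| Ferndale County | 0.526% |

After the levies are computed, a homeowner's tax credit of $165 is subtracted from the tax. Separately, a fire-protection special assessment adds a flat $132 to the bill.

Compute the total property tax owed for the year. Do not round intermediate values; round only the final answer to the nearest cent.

$715.68

Assessed value = $48,320 × 0.869 = $41,990.08
City of Wrenford: $41,990.08 × 0.00574 = $241.0230592
Water District: $41,990.08 × 0.00362 = $152.0040896
Elkhorn Township: $41,990.08 × 0.00321 = $134.7881568
Ferndale County: $41,990.08 × 0.00526 = $220.8678208
Levies subtotal = $748.6831264
After credit = $748.6831264 − $165 = $583.6831264
Total = $583.6831264 + $132 = $715.6831264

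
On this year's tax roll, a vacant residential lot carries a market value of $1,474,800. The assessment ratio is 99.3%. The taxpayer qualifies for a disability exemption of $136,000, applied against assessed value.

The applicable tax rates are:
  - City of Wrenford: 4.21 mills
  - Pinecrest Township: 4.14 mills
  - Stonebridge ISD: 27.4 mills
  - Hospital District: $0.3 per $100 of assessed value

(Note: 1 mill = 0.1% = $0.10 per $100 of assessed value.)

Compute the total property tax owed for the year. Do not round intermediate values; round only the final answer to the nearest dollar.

$51,478

Assessed value = $1,474,800 × 0.993 = $1,464,476.4
Taxable value = $1,464,476.4 − $136,000 = $1,328,476.4
City of Wrenford: $1,328,476.4 × 0.00421 = $5,592.885644
Pinecrest Township: $1,328,476.4 × 0.00414 = $5,499.892296
Stonebridge ISD: $1,328,476.4 × 0.0274 = $36,400.25336
Hospital District: $1,328,476.4 × 0.003 = $3,985.4292
Total = $51,478.4605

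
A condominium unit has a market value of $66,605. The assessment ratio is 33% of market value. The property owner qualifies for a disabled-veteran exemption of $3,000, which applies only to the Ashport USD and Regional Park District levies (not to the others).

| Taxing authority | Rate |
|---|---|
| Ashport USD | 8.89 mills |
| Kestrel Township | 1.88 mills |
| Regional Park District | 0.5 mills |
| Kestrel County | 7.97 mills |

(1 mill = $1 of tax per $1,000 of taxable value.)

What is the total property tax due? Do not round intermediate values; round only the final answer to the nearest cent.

$394.72

Assessed value = $66,605 × 0.33 = $21,979.65
Ashport USD: ($21,979.65 − $3,000) × 0.00889 = $18,979.65 × 0.00889 = $168.7290885
Kestrel Township: $21,979.65 × 0.00188 = $41.321742
Regional Park District: ($21,979.65 − $3,000) × 0.0005 = $18,979.65 × 0.0005 = $9.489825
Kestrel County: $21,979.65 × 0.00797 = $175.1778105
Total = $394.718466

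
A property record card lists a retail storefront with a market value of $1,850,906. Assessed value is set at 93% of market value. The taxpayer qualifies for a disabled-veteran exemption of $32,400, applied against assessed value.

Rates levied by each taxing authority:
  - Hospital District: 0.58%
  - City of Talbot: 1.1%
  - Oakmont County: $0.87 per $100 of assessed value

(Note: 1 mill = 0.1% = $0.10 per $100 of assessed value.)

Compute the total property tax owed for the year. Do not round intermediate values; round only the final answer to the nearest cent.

Assessed value = $1,850,906 × 0.93 = $1,721,342.58
Taxable value = $1,721,342.58 − $32,400 = $1,688,942.58
Hospital District: $1,688,942.58 × 0.0058 = $9,795.866964
City of Talbot: $1,688,942.58 × 0.011 = $18,578.36838
Oakmont County: $1,688,942.58 × 0.0087 = $14,693.800446
Total = $43,068.03579

$43,068.04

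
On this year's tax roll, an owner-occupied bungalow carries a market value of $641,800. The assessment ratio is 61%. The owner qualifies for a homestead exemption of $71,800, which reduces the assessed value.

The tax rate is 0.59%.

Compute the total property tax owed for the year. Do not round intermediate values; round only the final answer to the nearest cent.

$1,886.22

Assessed value = $641,800 × 0.61 = $391,498
Taxable value = $391,498 − $71,800 = $319,698
Tax = $319,698 × 0.0059 = $1,886.2182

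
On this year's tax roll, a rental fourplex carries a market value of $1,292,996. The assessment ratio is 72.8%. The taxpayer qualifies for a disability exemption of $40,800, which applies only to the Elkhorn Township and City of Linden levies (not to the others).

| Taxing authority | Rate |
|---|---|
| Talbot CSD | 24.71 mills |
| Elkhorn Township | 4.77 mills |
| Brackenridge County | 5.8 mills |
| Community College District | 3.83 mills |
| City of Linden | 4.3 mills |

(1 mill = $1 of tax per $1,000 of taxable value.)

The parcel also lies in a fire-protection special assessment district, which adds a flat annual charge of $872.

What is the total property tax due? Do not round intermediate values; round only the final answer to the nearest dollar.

Assessed value = $1,292,996 × 0.728 = $941,301.088
Talbot CSD: $941,301.088 × 0.02471 = $23,259.54988448
Elkhorn Township: ($941,301.088 − $40,800) × 0.00477 = $900,501.088 × 0.00477 = $4,295.39018976
Brackenridge County: $941,301.088 × 0.0058 = $5,459.5463104
Community College District: $941,301.088 × 0.00383 = $3,605.18316704
City of Linden: ($941,301.088 − $40,800) × 0.0043 = $900,501.088 × 0.0043 = $3,872.1546784
Levies subtotal = $40,491.82423008
Total = $40,491.82423008 + $872 = $41,363.82423008

$41,364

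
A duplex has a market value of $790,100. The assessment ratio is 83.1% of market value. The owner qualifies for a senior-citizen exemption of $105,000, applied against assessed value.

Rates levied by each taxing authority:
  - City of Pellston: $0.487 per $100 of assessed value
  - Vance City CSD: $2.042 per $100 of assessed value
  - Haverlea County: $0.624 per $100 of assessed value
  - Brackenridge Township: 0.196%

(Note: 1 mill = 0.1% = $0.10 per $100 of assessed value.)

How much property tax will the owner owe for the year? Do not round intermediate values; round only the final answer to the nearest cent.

Assessed value = $790,100 × 0.831 = $656,573.1
Taxable value = $656,573.1 − $105,000 = $551,573.1
City of Pellston: $551,573.1 × 0.00487 = $2,686.160997
Vance City CSD: $551,573.1 × 0.02042 = $11,263.122702
Haverlea County: $551,573.1 × 0.00624 = $3,441.816144
Brackenridge Township: $551,573.1 × 0.00196 = $1,081.083276
Total = $18,472.183119

$18,472.18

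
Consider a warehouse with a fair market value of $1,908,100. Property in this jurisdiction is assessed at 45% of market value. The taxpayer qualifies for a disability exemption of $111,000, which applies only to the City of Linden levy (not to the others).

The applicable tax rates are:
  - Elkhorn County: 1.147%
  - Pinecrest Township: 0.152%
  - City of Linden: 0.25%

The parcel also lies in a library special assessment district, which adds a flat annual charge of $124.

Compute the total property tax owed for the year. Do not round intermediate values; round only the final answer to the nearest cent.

Assessed value = $1,908,100 × 0.45 = $858,645
Elkhorn County: $858,645 × 0.01147 = $9,848.65815
Pinecrest Township: $858,645 × 0.00152 = $1,305.1404
City of Linden: ($858,645 − $111,000) × 0.0025 = $747,645 × 0.0025 = $1,869.1125
Levies subtotal = $13,022.91105
Total = $13,022.91105 + $124 = $13,146.91105

$13,146.91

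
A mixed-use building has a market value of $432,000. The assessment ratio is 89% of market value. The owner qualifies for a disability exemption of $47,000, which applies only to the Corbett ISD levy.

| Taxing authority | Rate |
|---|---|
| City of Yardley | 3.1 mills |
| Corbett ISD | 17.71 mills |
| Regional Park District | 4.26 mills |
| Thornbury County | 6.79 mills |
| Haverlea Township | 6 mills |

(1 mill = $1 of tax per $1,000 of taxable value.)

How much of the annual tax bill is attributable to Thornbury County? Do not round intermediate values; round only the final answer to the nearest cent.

Assessed value = $432,000 × 0.89 = $384,480
Thornbury County taxable value = $384,480 (exemption does not apply)
Thornbury County levy = $384,480 × 0.00679 = $2,610.6192

$2,610.62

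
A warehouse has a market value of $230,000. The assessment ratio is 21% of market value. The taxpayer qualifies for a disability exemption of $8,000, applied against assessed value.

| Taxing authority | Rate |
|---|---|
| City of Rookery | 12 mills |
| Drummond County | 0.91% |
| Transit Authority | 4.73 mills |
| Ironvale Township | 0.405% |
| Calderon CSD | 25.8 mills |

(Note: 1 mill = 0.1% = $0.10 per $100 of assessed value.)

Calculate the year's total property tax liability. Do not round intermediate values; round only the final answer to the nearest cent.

Assessed value = $230,000 × 0.21 = $48,300
Taxable value = $48,300 − $8,000 = $40,300
City of Rookery: $40,300 × 0.012 = $483.6
Drummond County: $40,300 × 0.0091 = $366.73
Transit Authority: $40,300 × 0.00473 = $190.619
Ironvale Township: $40,300 × 0.00405 = $163.215
Calderon CSD: $40,300 × 0.0258 = $1,039.74
Total = $2,243.904

$2,243.90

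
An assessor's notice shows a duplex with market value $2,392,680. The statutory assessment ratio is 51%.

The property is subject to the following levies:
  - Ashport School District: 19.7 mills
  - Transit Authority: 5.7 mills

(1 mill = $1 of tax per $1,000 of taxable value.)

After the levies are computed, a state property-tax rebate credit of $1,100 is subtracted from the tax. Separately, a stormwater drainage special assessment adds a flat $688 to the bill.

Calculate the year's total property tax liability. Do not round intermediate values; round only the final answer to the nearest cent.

Assessed value = $2,392,680 × 0.51 = $1,220,266.8
Ashport School District: $1,220,266.8 × 0.0197 = $24,039.25596
Transit Authority: $1,220,266.8 × 0.0057 = $6,955.52076
Levies subtotal = $30,994.77672
After credit = $30,994.77672 − $1,100 = $29,894.77672
Total = $29,894.77672 + $688 = $30,582.77672

$30,582.78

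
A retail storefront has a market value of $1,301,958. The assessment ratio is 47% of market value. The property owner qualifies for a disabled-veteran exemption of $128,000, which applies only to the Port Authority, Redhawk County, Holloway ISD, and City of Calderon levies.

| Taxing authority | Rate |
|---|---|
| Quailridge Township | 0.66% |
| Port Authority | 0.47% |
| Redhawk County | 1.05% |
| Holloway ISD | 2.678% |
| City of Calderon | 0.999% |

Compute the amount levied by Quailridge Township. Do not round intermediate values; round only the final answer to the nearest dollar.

$4,039

Assessed value = $1,301,958 × 0.47 = $611,920.26
Quailridge Township taxable value = $611,920.26 (exemption does not apply)
Quailridge Township levy = $611,920.26 × 0.0066 = $4,038.673716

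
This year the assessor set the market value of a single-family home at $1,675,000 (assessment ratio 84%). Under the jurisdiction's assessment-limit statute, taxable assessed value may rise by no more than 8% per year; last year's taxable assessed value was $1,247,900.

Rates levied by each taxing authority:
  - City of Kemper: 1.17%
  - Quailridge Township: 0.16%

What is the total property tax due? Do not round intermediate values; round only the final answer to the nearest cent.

Uncapped assessed value = $1,675,000 × 0.84 = $1,407,000
Cap limit = $1,247,900 × 1.08 = $1,347,732
Taxable assessed value = min($1,407,000, $1,347,732) = $1,347,732 (cap binds)
City of Kemper: $1,347,732 × 0.0117 = $15,768.4644
Quailridge Township: $1,347,732 × 0.0016 = $2,156.3712
Total = $17,924.8356

$17,924.84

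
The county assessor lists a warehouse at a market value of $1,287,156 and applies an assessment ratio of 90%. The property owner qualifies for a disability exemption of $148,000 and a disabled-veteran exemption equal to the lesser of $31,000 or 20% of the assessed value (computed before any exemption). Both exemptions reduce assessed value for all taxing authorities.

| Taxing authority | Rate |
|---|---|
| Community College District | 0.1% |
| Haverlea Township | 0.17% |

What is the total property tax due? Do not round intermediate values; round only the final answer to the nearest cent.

Assessed value = $1,287,156 × 0.9 = $1,158,440.4
Disabled-veteran exemption = min($31,000, 20% × $1,158,440.4) = min($31,000, $231,688.08) = $31,000 (dollar cap binds)
Taxable value = $1,158,440.4 − $148,000 − $31,000 = $979,440.4
Community College District: $979,440.4 × 0.001 = $979.4404
Haverlea Township: $979,440.4 × 0.0017 = $1,665.04868
Total = $2,644.48908

$2,644.49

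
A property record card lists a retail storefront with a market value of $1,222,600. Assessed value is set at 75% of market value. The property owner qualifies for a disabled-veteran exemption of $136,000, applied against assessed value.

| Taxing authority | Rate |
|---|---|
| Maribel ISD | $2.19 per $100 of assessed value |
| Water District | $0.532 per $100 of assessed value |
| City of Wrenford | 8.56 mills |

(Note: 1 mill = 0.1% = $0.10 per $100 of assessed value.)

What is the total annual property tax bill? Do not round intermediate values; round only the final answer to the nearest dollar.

$27,942

Assessed value = $1,222,600 × 0.75 = $916,950
Taxable value = $916,950 − $136,000 = $780,950
Maribel ISD: $780,950 × 0.0219 = $17,102.805
Water District: $780,950 × 0.00532 = $4,154.654
City of Wrenford: $780,950 × 0.00856 = $6,684.932
Total = $27,942.391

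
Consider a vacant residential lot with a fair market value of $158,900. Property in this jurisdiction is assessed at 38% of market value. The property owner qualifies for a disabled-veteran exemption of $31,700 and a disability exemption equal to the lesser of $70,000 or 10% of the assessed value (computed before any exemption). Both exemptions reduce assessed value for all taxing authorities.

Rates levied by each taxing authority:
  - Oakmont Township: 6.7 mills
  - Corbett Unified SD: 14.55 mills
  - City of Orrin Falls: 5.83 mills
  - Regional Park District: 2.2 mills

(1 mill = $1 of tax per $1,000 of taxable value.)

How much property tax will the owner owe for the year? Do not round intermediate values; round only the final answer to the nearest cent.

$663.01

Assessed value = $158,900 × 0.38 = $60,382
Disability exemption = min($70,000, 10% × $60,382) = min($70,000, $6,038.2) = $6,038.2 (percentage binds)
Taxable value = $60,382 − $31,700 − $6,038.2 = $22,643.8
Oakmont Township: $22,643.8 × 0.0067 = $151.71346
Corbett Unified SD: $22,643.8 × 0.01455 = $329.46729
City of Orrin Falls: $22,643.8 × 0.00583 = $132.013354
Regional Park District: $22,643.8 × 0.0022 = $49.81636
Total = $663.010464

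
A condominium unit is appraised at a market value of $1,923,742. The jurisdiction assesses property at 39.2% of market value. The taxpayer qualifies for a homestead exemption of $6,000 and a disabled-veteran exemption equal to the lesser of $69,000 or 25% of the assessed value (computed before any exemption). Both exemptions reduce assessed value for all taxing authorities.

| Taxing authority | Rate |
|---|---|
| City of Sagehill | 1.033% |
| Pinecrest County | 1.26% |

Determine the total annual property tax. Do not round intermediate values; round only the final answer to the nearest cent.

$15,571.92

Assessed value = $1,923,742 × 0.392 = $754,106.864
Disabled-veteran exemption = min($69,000, 25% × $754,106.864) = min($69,000, $188,526.716) = $69,000 (dollar cap binds)
Taxable value = $754,106.864 − $6,000 − $69,000 = $679,106.864
City of Sagehill: $679,106.864 × 0.01033 = $7,015.17390512
Pinecrest County: $679,106.864 × 0.0126 = $8,556.7464864
Total = $15,571.92039152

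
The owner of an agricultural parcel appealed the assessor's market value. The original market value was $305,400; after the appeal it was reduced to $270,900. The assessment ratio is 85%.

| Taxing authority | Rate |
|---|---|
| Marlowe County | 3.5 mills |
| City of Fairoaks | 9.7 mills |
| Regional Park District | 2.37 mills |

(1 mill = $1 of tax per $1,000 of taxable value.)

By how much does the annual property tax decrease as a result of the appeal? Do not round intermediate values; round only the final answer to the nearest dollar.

$457

Old assessed value = $305,400 × 0.85 = $259,590
New assessed value = $270,900 × 0.85 = $230,265
Combined rate = 0.0035 + 0.0097 + 0.00237 = 0.01557
Old tax = $259,590 × 0.01557 = $4,041.8163
New tax = $230,265 × 0.01557 = $3,585.22605
Reduction = $4,041.8163 − $3,585.22605 = $456.59025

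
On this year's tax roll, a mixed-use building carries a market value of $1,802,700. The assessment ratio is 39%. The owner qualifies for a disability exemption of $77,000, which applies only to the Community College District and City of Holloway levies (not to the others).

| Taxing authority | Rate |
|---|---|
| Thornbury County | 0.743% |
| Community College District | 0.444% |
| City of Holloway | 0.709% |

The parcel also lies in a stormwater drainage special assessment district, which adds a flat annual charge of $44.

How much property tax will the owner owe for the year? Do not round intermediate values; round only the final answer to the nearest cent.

$12,486.07

Assessed value = $1,802,700 × 0.39 = $703,053
Thornbury County: $703,053 × 0.00743 = $5,223.68379
Community College District: ($703,053 − $77,000) × 0.00444 = $626,053 × 0.00444 = $2,779.67532
City of Holloway: ($703,053 − $77,000) × 0.00709 = $626,053 × 0.00709 = $4,438.71577
Levies subtotal = $12,442.07488
Total = $12,442.07488 + $44 = $12,486.07488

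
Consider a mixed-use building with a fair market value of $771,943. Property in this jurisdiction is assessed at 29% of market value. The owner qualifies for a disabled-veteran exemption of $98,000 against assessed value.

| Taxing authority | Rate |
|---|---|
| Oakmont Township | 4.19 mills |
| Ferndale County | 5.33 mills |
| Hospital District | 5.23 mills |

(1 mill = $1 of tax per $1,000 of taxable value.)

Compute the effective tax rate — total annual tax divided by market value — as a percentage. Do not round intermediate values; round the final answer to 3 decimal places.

Assessed value = $771,943 × 0.29 = $223,863.47
Taxable value = $223,863.47 − $98,000 = $125,863.47
Oakmont Township: $125,863.47 × 0.00419 = $527.3679393
Ferndale County: $125,863.47 × 0.00533 = $670.8522951
Hospital District: $125,863.47 × 0.00523 = $658.2659481
Total tax = $1,856.4861825
Effective rate = $1,856.4861825 ÷ $771,943 = 0.240% of market value

0.240%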